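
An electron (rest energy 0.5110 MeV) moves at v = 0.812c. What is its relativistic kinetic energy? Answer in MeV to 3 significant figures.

K ≈ 0.365 MeV

γ = 1/√(1 − 0.812²) = 1.7133
K = (γ − 1)m₀c² = (1.7133 − 1) × 0.5110 MeV = 0.71333 × 0.5110 MeV = 0.365 MeV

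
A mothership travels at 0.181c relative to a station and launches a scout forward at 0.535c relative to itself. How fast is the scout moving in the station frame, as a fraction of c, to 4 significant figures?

Compose boost 2: (0.535 + 0.181)/(1 + 0.535×0.181) = 0.7160/1.09684 = 0.6528

u ≈ 0.6528c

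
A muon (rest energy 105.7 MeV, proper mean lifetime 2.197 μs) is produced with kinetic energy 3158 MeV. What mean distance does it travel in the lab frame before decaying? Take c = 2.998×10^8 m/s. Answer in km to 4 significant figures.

γ = 1 + K/(m₀c²) = 1 + 3158/105.7 = 30.8770
β = √(1 − 1/γ²) = 0.999475
Dilated lifetime: γτ₀ = 30.8770 × 2.197 μs = 67.8368 μs
d = βc·γτ₀ = 0.999475 × (2.998×10^8 m/s) × 6.78368×10^-5 s = 20.33 km

d ≈ 20.33 km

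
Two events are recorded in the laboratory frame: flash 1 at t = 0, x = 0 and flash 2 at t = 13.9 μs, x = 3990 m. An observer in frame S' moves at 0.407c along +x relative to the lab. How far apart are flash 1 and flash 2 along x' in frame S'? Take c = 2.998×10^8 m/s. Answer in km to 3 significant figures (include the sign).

Δx' ≈ 2.51 km

γ = 1/√(1 − 0.407²) = 1.0948
Δx' = γ(Δx − vΔt) = 1.0948 × (3990 m − 0.407×(2.998×10^8 m/s)×13.9×10^-6 s)
= 1.0948 × (2293.9 m) = 2.51 km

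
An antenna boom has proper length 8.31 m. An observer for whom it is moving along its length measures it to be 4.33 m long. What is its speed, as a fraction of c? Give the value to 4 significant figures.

β ≈ 0.8535

γ = L₀/L = 8.31/4.33 = 1.91917
β = √(1 − 1/γ²) = 0.8535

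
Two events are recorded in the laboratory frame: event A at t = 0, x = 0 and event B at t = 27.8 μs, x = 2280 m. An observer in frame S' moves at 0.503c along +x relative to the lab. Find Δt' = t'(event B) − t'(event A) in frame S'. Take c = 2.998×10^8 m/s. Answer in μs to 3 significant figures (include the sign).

γ = 1/√(1 − 0.503²) = 1.1570
Δt' = γ(Δt − vΔx/c²) = 1.1570 × (27.8 μs − 0.503×2280 m / (2.998×10^8 m/s))
= 1.1570 × (23.975 μs) = 27.7 μs

Δt' ≈ 27.7 μs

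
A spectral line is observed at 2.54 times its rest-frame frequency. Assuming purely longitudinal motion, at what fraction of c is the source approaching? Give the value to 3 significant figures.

f_obs/f_src = √((1+β)/(1−β)) = 2.54  ⇒  (1+β)/(1−β) = 6.4516
β = |1 − D²|/(1 + D²) = |1 − 6.4516|/(1 + 6.4516) = 0.732

β ≈ 0.732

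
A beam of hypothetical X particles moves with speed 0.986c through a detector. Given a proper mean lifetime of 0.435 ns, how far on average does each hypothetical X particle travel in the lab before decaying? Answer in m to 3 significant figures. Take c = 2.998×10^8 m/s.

γ = 1/√(1 − 0.986²) = 5.9972
Dilated lifetime: Δt = γτ₀ = 5.9972 × 0.435 ns = 2.6088 ns
d = vΔt = 0.986c × 2.6088 ns = 2.9560×10^8 m/s × 2.6088×10^-9 s = 0.771 m

d ≈ 0.771 m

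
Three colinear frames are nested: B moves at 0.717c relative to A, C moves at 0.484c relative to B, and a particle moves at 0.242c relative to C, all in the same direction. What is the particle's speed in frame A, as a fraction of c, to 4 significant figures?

u ≈ 0.9324c

Compose boost 2: (0.484 + 0.717)/(1 + 0.484×0.717) = 1.201/1.34703 = 0.891592
Compose boost 3: (0.242 + 0.891592)/(1 + 0.242×0.891592) = 1.13359/1.21577 = 0.9324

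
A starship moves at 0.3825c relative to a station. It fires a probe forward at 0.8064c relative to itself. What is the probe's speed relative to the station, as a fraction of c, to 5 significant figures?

u ≈ 0.90863c

Relativistic velocity addition: u = (u' + v)/(1 + u'v/c²)
= (0.8064 + 0.3825)/(1 + 0.8064×0.3825) = 1.1889/1.308448 = 0.90863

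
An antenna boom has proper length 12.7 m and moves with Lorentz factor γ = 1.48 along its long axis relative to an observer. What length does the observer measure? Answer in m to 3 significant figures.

L ≈ 8.58 m

γ = 1.48 (given)
Length contraction: L = L₀/γ = 12.7/1.48 = 8.58 m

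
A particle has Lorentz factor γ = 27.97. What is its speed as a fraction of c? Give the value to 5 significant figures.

β = √(1 − 1/γ²) = √(1 − 1/27.97²) = √(0.9987218) = 0.99936

β ≈ 0.99936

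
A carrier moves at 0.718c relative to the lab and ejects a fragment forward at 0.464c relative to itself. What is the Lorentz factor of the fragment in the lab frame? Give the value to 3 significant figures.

γ ≈ 2.16

u_lab = (0.464 + 0.718)/(1 + 0.464×0.718) = 1.182/1.33315 = 0.886621
γ = 1/√(1 − 0.886621²) = 2.16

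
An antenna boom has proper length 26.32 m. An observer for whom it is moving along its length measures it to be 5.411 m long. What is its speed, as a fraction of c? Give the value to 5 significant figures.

γ = L₀/L = 26.32/5.411 = 4.864166
β = √(1 − 1/γ²) = 0.97864

β ≈ 0.97864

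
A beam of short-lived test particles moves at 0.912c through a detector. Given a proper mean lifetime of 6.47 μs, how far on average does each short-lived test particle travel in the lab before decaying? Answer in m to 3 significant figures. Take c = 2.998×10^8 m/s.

d ≈ 4310 m

γ = 1/√(1 − 0.912²) = 2.4379
Dilated lifetime: Δt = γτ₀ = 2.4379 × 6.47 μs = 15.773 μs
d = vΔt = 0.912c × 15.773 μs = 2.7342×10^8 m/s × 1.5773×10^-5 s = 4310 m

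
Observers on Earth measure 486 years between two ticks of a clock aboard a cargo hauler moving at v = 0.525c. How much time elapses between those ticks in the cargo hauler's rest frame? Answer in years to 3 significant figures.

τ₀ ≈ 414 years

γ = 1/√(1 − 0.525²) = 1.1749
Proper time: τ₀ = Δt/γ = 486/1.1749 = 414 years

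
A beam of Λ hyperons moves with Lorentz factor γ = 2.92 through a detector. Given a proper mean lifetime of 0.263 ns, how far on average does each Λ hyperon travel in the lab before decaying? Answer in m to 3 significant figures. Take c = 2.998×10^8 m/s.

β = √(1 − 1/γ²) = √(1 − 1/2.92²) = 0.93953
Dilated lifetime: Δt = γτ₀ = 2.92 × 0.263 ns = 0.76796 ns
d = vΔt = 0.93953c × 0.76796 ns = 2.8167×10^8 m/s × 7.6796×10^-10 s = 0.216 m

d ≈ 0.216 m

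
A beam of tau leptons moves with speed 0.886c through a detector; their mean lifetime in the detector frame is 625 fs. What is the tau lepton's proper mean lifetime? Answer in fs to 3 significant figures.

γ = 1/√(1 − 0.886²) = 2.1566
Proper time: τ₀ = Δt/γ = 625/2.1566 = 290 fs

τ₀ ≈ 290 fs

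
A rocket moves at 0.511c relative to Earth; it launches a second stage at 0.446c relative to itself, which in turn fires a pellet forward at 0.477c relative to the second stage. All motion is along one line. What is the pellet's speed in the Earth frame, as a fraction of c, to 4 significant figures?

u ≈ 0.9159c

Compose boost 2: (0.446 + 0.511)/(1 + 0.446×0.511) = 0.9570/1.22791 = 0.779376
Compose boost 3: (0.477 + 0.779376)/(1 + 0.477×0.779376) = 1.25638/1.37176 = 0.9159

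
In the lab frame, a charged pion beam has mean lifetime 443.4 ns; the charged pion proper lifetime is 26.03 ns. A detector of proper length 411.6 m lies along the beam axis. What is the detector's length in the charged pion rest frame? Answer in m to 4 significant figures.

L ≈ 24.16 m

Time dilation ⇒ γ = Δt/τ₀ = 443.4/26.03 = 17.0342
Length contraction: L = L₀/γ = 411.6/17.0342 = 24.16 m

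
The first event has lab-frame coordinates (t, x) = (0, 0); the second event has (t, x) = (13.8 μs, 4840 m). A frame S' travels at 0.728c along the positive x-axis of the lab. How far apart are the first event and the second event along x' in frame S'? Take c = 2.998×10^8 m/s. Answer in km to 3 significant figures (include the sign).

γ = 1/√(1 − 0.728²) = 1.4586
Δx' = γ(Δx − vΔt) = 1.4586 × (4840 m − 0.728×(2.998×10^8 m/s)×13.8×10^-6 s)
= 1.4586 × (1828.1 m) = 2.67 km

Δx' ≈ 2.67 km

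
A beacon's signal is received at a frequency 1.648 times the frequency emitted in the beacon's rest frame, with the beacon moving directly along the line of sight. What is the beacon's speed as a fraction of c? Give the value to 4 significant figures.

f_obs/f_src = √((1+β)/(1−β)) = 1.648  ⇒  (1+β)/(1−β) = 2.71590
β = |1 − D²|/(1 + D²) = |1 − 2.71590|/(1 + 2.71590) = 0.4618

β ≈ 0.4618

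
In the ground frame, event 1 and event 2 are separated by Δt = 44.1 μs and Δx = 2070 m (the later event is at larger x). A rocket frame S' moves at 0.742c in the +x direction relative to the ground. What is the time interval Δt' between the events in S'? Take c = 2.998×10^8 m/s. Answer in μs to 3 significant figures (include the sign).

Δt' ≈ 58.1 μs

γ = 1/√(1 − 0.742²) = 1.4916
Δt' = γ(Δt − vΔx/c²) = 1.4916 × (44.1 μs − 0.742×2070 m / (2.998×10^8 m/s))
= 1.4916 × (38.977 μs) = 58.1 μs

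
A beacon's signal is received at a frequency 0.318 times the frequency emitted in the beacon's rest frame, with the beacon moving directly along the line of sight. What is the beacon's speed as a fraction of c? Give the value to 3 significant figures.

β ≈ 0.816

f_obs/f_src = √((1−β)/(1+β)) = 0.318  ⇒  (1−β)/(1+β) = 0.10112
β = |1 − D²|/(1 + D²) = |1 − 0.10112|/(1 + 0.10112) = 0.816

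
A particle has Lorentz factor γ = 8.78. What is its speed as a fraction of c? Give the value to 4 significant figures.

β ≈ 0.9935

β = √(1 − 1/γ²) = √(1 − 1/8.78²) = √(0.987028) = 0.9935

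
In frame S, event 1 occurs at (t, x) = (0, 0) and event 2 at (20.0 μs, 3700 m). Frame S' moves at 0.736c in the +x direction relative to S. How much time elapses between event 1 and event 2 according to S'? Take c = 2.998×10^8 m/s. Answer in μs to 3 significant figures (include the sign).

Δt' ≈ 16.1 μs

γ = 1/√(1 − 0.736²) = 1.4771
Δt' = γ(Δt − vΔx/c²) = 1.4771 × (20.0 μs − 0.736×3700 m / (2.998×10^8 m/s))
= 1.4771 × (10.917 μs) = 16.1 μs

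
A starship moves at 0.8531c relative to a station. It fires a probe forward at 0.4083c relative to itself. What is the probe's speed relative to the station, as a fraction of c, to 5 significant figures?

u ≈ 0.93553c

Relativistic velocity addition: u = (u' + v)/(1 + u'v/c²)
= (0.4083 + 0.8531)/(1 + 0.4083×0.8531) = 1.2614/1.348321 = 0.93553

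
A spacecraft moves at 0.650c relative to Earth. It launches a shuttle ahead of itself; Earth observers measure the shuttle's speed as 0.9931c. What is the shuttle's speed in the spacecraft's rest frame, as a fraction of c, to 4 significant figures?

u' ≈ 0.9679c

Inverse velocity addition: u' = (u − v)/(1 − uv/c²)
= (0.9931 − 0.650)/(1 − 0.9931×0.650) = 0.3431/0.354485 = 0.9679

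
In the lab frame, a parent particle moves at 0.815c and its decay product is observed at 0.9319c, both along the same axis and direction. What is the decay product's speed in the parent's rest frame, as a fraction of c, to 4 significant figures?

u' ≈ 0.4861c

Inverse velocity addition: u' = (u − v)/(1 − uv/c²)
= (0.9319 − 0.815)/(1 − 0.9319×0.815) = 0.1169/0.240502 = 0.4861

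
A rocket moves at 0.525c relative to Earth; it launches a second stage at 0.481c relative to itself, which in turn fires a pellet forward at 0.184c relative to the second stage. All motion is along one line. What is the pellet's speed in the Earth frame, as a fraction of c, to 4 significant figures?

u ≈ 0.8601c

Compose boost 2: (0.481 + 0.525)/(1 + 0.481×0.525) = 1.006/1.25252 = 0.803178
Compose boost 3: (0.184 + 0.803178)/(1 + 0.184×0.803178) = 0.987178/1.14778 = 0.8601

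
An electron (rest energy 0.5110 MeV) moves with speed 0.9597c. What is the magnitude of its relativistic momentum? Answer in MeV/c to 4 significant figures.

p ≈ 1.745 MeV/c

γ = 1/√(1 − 0.9597²) = 3.55838
p = γβm₀c = 3.55838 × 0.9597 × 0.5110 MeV/c = 1.745 MeV/c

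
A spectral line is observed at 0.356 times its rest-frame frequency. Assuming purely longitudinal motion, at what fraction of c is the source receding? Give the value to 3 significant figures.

f_obs/f_src = √((1−β)/(1+β)) = 0.356  ⇒  (1−β)/(1+β) = 0.12674
β = |1 − D²|/(1 + D²) = |1 − 0.12674|/(1 + 0.12674) = 0.775

β ≈ 0.775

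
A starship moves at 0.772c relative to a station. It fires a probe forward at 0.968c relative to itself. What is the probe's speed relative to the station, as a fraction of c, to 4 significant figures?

u ≈ 0.9958c

Relativistic velocity addition: u = (u' + v)/(1 + u'v/c²)
= (0.968 + 0.772)/(1 + 0.968×0.772) = 1.740/1.74730 = 0.9958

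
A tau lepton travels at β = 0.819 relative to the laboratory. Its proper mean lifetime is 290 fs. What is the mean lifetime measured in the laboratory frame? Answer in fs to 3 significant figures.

Δt ≈ 505 fs

γ = 1/√(1 − 0.819²) = 1.7428
Time dilation: Δt = γτ₀ = 1.7428 × 290 fs = 505 fs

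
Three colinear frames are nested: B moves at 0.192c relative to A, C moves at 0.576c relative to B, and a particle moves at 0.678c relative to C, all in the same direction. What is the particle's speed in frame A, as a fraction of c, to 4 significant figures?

u ≈ 0.9324c

Compose boost 2: (0.576 + 0.192)/(1 + 0.576×0.192) = 0.7680/1.11059 = 0.691523
Compose boost 3: (0.678 + 0.691523)/(1 + 0.678×0.691523) = 1.36952/1.46885 = 0.9324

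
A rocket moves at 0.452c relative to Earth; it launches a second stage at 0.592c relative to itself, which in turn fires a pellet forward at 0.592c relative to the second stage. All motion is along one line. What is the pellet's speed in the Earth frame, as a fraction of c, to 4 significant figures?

Compose boost 2: (0.592 + 0.452)/(1 + 0.592×0.452) = 1.044/1.26758 = 0.823614
Compose boost 3: (0.592 + 0.823614)/(1 + 0.592×0.823614) = 1.41561/1.48758 = 0.9516

u ≈ 0.9516c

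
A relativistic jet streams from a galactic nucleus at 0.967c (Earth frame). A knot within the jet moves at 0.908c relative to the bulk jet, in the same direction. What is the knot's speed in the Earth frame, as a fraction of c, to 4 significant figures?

u ≈ 0.9984c

Relativistic velocity addition: u = (u' + v)/(1 + u'v/c²)
= (0.908 + 0.967)/(1 + 0.908×0.967) = 1.875/1.87804 = 0.9984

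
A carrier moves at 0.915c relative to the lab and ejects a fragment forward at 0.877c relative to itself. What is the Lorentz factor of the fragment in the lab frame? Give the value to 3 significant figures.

γ ≈ 9.30

u_lab = (0.877 + 0.915)/(1 + 0.877×0.915) = 1.792/1.80246 = 0.994200
γ = 1/√(1 − 0.994200²) = 9.30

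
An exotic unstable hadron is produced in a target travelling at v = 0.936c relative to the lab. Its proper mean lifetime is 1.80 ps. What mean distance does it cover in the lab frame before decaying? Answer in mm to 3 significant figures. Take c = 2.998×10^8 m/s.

γ = 1/√(1 − 0.936²) = 2.8409
Dilated lifetime: Δt = γτ₀ = 2.8409 × 1.80 ps = 5.1136 ps
d = vΔt = 0.936c × 5.1136 ps = 2.8061×10^8 m/s × 5.1136×10^-12 s = 1.43 mm

d ≈ 1.43 mm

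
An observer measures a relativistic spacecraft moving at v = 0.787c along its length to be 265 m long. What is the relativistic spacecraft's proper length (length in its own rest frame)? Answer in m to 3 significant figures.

L₀ ≈ 430 m

γ = 1/√(1 − 0.787²) = 1.6209
L₀ = γL = 1.6209 × 265 = 430 m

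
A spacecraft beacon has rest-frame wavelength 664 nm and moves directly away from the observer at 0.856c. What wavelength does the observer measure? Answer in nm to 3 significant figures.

λ_obs ≈ 2380 nm

Relativistic Doppler: λ_obs = λ_src √((1+β)/(1−β))
= 664 × √(1.8560/0.14400) = 664 × 3.5901 = 2380 nm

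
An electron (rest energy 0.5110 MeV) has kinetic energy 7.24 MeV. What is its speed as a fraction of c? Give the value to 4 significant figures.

β ≈ 0.9978

γ = 1 + K/(m₀c²) = 1 + 7.24/0.5110 = 15.1683
β = √(1 − 1/γ²) = 0.9978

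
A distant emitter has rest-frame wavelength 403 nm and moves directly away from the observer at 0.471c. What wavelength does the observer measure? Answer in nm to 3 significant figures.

λ_obs ≈ 672 nm

Relativistic Doppler: λ_obs = λ_src √((1+β)/(1−β))
= 403 × √(1.4710/0.52900) = 403 × 1.6675 = 672 nm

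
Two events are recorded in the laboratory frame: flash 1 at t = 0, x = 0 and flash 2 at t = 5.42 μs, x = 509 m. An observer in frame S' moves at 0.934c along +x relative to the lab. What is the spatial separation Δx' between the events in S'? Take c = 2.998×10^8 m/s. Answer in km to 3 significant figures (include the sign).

γ = 1/√(1 − 0.934²) = 2.7990
Δx' = γ(Δx − vΔt) = 2.7990 × (509 m − 0.934×(2.998×10^8 m/s)×5.42×10^-6 s)
= 2.7990 × (-1008.7 m) = -2.82 km

Δx' ≈ -2.82 km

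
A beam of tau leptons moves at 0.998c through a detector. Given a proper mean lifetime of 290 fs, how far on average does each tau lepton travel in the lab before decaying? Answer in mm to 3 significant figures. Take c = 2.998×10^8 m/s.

d ≈ 1.37 mm

γ = 1/√(1 − 0.998²) = 15.819
Dilated lifetime: Δt = γτ₀ = 15.819 × 290 fs = 4587.6 fs
d = vΔt = 0.998c × 4587.6 fs = 2.9920×10^8 m/s × 4.5876×10^-12 s = 1.37 mm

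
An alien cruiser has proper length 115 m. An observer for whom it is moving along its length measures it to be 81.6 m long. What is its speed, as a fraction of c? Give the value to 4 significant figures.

β ≈ 0.7046

γ = L₀/L = 115/81.6 = 1.40931
β = √(1 − 1/γ²) = 0.7046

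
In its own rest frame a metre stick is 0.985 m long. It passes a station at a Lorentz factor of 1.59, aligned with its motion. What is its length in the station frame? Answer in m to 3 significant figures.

γ = 1.59 (given)
Length contraction: L = L₀/γ = 0.985/1.59 = 0.619 m

L ≈ 0.619 m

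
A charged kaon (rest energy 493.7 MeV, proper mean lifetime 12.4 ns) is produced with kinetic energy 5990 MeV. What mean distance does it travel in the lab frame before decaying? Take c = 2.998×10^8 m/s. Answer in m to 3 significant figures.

γ = 1 + K/(m₀c²) = 1 + 5990/493.7 = 13.133
β = √(1 − 1/γ²) = 0.99710
Dilated lifetime: γτ₀ = 13.133 × 12.4 ns = 162.85 ns
d = βc·γτ₀ = 0.99710 × (2.998×10^8 m/s) × 1.6285×10^-7 s = 48.7 m

d ≈ 48.7 m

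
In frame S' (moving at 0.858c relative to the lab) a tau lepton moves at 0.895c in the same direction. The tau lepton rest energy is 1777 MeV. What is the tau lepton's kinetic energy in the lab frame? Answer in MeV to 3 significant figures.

u_lab = (0.895 + 0.858)/(1 + 0.895×0.858) = 0.991566
γ = 1/√(1 − 0.991566²) = 7.7160
K = (γ − 1)m₀c² = (7.7160 − 1) × 1777 = 6.7160 × 1777 = 11900 MeV

K ≈ 11900 MeV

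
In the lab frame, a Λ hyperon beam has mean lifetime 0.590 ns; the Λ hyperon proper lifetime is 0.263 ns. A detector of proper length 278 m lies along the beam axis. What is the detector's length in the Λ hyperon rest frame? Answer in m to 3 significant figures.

Time dilation ⇒ γ = Δt/τ₀ = 0.590/0.263 = 2.2433
Length contraction: L = L₀/γ = 278/2.2433 = 124 m

L ≈ 124 m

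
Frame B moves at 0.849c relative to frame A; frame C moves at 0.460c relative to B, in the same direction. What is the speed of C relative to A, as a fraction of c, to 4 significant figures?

Compose boost 2: (0.460 + 0.849)/(1 + 0.460×0.849) = 1.309/1.39054 = 0.9414

u ≈ 0.9414c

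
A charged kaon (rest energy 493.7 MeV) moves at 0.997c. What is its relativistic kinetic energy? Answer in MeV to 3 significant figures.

γ = 1/√(1 − 0.997²) = 12.920
K = (γ − 1)m₀c² = (12.920 − 1) × 493.7 MeV = 11.920 × 493.7 MeV = 5880 MeV

K ≈ 5880 MeV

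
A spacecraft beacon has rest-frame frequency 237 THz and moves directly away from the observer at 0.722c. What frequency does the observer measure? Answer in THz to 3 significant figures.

Relativistic Doppler: f_obs = f_src √((1−β)/(1+β))
= 237 × √(0.27800/1.7220) = 237 × 0.40180 = 95.2 THz

f_obs ≈ 95.2 THz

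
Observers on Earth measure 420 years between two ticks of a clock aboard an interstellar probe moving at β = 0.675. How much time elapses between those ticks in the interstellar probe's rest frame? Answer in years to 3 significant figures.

τ₀ ≈ 310 years

γ = 1/√(1 − 0.675²) = 1.3553
Proper time: τ₀ = Δt/γ = 420/1.3553 = 310 years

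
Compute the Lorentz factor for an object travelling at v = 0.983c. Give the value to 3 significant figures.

γ ≈ 5.45

γ = 1/√(1 − β²) = 1/√(1 − 0.983²) = 1/√(0.033711) = 5.45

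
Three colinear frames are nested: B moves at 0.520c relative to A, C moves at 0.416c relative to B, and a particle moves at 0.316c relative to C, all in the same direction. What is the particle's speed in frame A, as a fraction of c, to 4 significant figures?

u ≈ 0.8732c

Compose boost 2: (0.416 + 0.520)/(1 + 0.416×0.520) = 0.9360/1.21632 = 0.769534
Compose boost 3: (0.316 + 0.769534)/(1 + 0.316×0.769534) = 1.08553/1.24317 = 0.8732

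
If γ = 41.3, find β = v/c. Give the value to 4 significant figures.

β ≈ 0.9997

β = √(1 − 1/γ²) = √(1 − 1/41.3²) = √(0.999414) = 0.9997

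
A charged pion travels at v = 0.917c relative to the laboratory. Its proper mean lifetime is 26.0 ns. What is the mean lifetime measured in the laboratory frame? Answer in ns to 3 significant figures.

γ = 1/√(1 − 0.917²) = 2.5070
Time dilation: Δt = γτ₀ = 2.5070 × 26.0 ns = 65.2 ns

Δt ≈ 65.2 ns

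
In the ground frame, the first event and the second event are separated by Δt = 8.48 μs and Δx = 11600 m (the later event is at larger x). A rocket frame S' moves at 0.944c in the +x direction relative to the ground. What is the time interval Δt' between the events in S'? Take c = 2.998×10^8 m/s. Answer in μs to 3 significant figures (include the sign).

γ = 1/√(1 − 0.944²) = 3.0308
Δt' = γ(Δt − vΔx/c²) = 3.0308 × (8.48 μs − 0.944×11600 m / (2.998×10^8 m/s))
= 3.0308 × (-28.046 μs) = -85.0 μs

Δt' ≈ -85.0 μs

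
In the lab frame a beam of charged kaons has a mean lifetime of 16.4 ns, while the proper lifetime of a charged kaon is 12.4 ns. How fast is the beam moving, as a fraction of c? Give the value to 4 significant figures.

γ = Δt/τ₀ = 16.4/12.4 = 1.32258
β = √(1 − 1/γ²) = √(1 − 1/1.32258²) = 0.6545

β ≈ 0.6545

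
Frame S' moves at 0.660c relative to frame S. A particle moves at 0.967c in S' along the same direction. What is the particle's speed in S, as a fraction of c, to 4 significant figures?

u ≈ 0.9932c

Relativistic velocity addition: u = (u' + v)/(1 + u'v/c²)
= (0.967 + 0.660)/(1 + 0.967×0.660) = 1.627/1.63822 = 0.9932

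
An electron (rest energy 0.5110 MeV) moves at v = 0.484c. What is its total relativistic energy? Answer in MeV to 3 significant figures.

γ = 1/√(1 − 0.484²) = 1.1428
E = γm₀c² = 1.1428 × 0.5110 MeV = 0.584 MeV

E ≈ 0.584 MeV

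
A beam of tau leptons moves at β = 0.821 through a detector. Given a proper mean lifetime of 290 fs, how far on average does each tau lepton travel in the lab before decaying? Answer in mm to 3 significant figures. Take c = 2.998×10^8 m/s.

γ = 1/√(1 − 0.821²) = 1.7515
Dilated lifetime: Δt = γτ₀ = 1.7515 × 290 fs = 507.94 fs
d = vΔt = 0.821c × 507.94 fs = 2.4614×10^8 m/s × 5.0794×10^-13 s = 0.125 mm

d ≈ 0.125 mm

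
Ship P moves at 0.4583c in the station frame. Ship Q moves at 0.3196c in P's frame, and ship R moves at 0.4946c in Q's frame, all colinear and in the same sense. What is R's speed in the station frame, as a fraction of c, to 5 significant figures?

Compose boost 2: (0.3196 + 0.4583)/(1 + 0.3196×0.4583) = 0.77790/1.146473 = 0.6785160
Compose boost 3: (0.4946 + 0.6785160)/(1 + 0.4946×0.6785160) = 1.173116/1.335594 = 0.87835

u ≈ 0.87835c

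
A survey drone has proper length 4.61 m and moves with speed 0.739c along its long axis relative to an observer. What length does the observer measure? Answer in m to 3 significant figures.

γ = 1/√(1 − 0.739²) = 1.4843
Length contraction: L = L₀/γ = 4.61/1.4843 = 3.11 m

L ≈ 3.11 m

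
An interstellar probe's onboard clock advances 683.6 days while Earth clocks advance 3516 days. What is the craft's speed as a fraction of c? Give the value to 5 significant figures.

β ≈ 0.98092

γ = Δt/τ₀ = 3516/683.6 = 5.143359
β = √(1 − 1/γ²) = √(1 − 1/5.143359²) = 0.98092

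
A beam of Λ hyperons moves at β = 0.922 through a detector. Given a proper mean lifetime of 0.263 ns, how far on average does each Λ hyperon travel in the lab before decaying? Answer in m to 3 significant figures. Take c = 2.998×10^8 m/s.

d ≈ 0.188 m

γ = 1/√(1 − 0.922²) = 2.5827
Dilated lifetime: Δt = γτ₀ = 2.5827 × 0.263 ns = 0.67925 ns
d = vΔt = 0.922c × 0.67925 ns = 2.7642×10^8 m/s × 6.7925×10^-10 s = 0.188 m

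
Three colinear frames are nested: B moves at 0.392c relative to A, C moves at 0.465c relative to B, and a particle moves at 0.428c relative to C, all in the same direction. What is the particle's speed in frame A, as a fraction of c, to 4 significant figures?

u ≈ 0.8799c

Compose boost 2: (0.465 + 0.392)/(1 + 0.465×0.392) = 0.8570/1.18228 = 0.724871
Compose boost 3: (0.428 + 0.724871)/(1 + 0.428×0.724871) = 1.15287/1.31024 = 0.8799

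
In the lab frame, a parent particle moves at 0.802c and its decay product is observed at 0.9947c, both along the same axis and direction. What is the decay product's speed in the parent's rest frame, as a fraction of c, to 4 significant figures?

u' ≈ 0.9528c

Inverse velocity addition: u' = (u − v)/(1 − uv/c²)
= (0.9947 − 0.802)/(1 − 0.9947×0.802) = 0.1927/0.202251 = 0.9528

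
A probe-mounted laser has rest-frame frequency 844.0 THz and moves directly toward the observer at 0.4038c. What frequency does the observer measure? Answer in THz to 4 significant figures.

Relativistic Doppler: f_obs = f_src √((1+β)/(1−β))
= 844.0 × √(1.40380/0.596200) = 844.0 × 1.53446 = 1295 THz

f_obs ≈ 1295 THz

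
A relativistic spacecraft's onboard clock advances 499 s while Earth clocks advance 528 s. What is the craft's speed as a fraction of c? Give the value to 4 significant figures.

β ≈ 0.3269

γ = Δt/τ₀ = 528/499 = 1.05812
β = √(1 − 1/γ²) = √(1 − 1/1.05812²) = 0.3269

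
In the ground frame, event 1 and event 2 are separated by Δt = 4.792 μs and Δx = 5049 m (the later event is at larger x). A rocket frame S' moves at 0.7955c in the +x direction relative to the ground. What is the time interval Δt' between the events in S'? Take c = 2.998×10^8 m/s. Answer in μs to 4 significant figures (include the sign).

Δt' ≈ -14.20 μs

γ = 1/√(1 − 0.7955²) = 1.65029
Δt' = γ(Δt − vΔx/c²) = 1.65029 × (4.792 μs − 0.7955×5049 m / (2.998×10^8 m/s))
= 1.65029 × (-8.60520 μs) = -14.20 μs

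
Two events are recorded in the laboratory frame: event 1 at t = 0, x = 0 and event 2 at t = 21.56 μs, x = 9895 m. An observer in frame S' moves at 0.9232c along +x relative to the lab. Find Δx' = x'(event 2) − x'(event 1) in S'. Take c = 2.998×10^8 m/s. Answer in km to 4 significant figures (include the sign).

γ = 1/√(1 − 0.9232²) = 2.60200
Δx' = γ(Δx − vΔt) = 2.60200 × (9895 m − 0.9232×(2.998×10^8 m/s)×21.56×10^-6 s)
= 2.60200 × (3927.72 m) = 10.22 km

Δx' ≈ 10.22 km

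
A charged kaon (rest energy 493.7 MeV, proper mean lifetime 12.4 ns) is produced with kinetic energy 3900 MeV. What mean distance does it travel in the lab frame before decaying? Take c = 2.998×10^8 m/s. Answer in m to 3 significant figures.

γ = 1 + K/(m₀c²) = 1 + 3900/493.7 = 8.8995
β = √(1 − 1/γ²) = 0.99367
Dilated lifetime: γτ₀ = 8.8995 × 12.4 ns = 110.35 ns
d = βc·γτ₀ = 0.99367 × (2.998×10^8 m/s) × 1.1035×10^-7 s = 32.9 m

d ≈ 32.9 m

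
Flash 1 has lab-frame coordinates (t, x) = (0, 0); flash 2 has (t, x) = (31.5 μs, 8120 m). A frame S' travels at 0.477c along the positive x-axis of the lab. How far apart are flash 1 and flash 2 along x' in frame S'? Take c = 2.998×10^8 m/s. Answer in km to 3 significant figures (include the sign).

γ = 1/√(1 − 0.477²) = 1.1378
Δx' = γ(Δx − vΔt) = 1.1378 × (8120 m − 0.477×(2.998×10^8 m/s)×31.5×10^-6 s)
= 1.1378 × (3615.4 m) = 4.11 km

Δx' ≈ 4.11 km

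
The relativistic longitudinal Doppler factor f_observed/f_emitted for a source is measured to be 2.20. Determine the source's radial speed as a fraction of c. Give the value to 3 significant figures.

β ≈ 0.658

f_obs/f_src = √((1+β)/(1−β)) = 2.20  ⇒  (1+β)/(1−β) = 4.8400
β = |1 − D²|/(1 + D²) = |1 − 4.8400|/(1 + 4.8400) = 0.658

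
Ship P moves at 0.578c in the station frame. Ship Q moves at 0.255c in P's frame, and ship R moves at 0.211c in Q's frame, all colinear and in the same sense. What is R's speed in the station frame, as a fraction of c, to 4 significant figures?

Compose boost 2: (0.255 + 0.578)/(1 + 0.255×0.578) = 0.8330/1.14739 = 0.725996
Compose boost 3: (0.211 + 0.725996)/(1 + 0.211×0.725996) = 0.936996/1.15319 = 0.8125

u ≈ 0.8125c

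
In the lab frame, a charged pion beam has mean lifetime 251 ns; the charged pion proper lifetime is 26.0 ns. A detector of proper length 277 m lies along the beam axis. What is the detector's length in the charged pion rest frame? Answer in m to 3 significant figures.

L ≈ 28.7 m

Time dilation ⇒ γ = Δt/τ₀ = 251/26.0 = 9.6538
Length contraction: L = L₀/γ = 277/9.6538 = 28.7 m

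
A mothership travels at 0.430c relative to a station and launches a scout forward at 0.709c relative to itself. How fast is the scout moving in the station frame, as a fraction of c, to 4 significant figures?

u ≈ 0.8729c

Compose boost 2: (0.709 + 0.430)/(1 + 0.709×0.430) = 1.139/1.30487 = 0.8729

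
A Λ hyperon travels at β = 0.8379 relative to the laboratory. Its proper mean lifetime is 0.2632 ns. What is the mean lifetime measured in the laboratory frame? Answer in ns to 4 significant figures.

γ = 1/√(1 − 0.8379²) = 1.83209
Time dilation: Δt = γτ₀ = 1.83209 × 0.2632 ns = 0.4822 ns

Δt ≈ 0.4822 ns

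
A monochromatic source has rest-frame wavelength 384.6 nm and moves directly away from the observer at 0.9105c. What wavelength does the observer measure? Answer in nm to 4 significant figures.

Relativistic Doppler: λ_obs = λ_src √((1+β)/(1−β))
= 384.6 × √(1.91050/0.0895000) = 384.6 × 4.62021 = 1777 nm

λ_obs ≈ 1777 nm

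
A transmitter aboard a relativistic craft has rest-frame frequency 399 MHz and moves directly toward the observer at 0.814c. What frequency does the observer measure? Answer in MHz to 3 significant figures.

f_obs ≈ 1250 MHz

Relativistic Doppler: f_obs = f_src √((1+β)/(1−β))
= 399 × √(1.8140/0.18600) = 399 × 3.1229 = 1250 MHz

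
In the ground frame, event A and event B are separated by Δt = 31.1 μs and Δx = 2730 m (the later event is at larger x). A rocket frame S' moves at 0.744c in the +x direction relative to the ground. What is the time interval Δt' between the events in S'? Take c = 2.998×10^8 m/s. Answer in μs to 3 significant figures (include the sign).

γ = 1/√(1 − 0.744²) = 1.4966
Δt' = γ(Δt − vΔx/c²) = 1.4966 × (31.1 μs − 0.744×2730 m / (2.998×10^8 m/s))
= 1.4966 × (24.325 μs) = 36.4 μs

Δt' ≈ 36.4 μs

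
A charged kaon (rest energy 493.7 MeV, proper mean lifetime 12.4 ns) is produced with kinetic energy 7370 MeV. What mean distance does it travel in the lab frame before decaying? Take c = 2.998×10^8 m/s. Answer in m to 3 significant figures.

d ≈ 59.1 m

γ = 1 + K/(m₀c²) = 1 + 7370/493.7 = 15.928
β = √(1 − 1/γ²) = 0.99803
Dilated lifetime: γτ₀ = 15.928 × 12.4 ns = 197.51 ns
d = βc·γτ₀ = 0.99803 × (2.998×10^8 m/s) × 1.9751×10^-7 s = 59.1 m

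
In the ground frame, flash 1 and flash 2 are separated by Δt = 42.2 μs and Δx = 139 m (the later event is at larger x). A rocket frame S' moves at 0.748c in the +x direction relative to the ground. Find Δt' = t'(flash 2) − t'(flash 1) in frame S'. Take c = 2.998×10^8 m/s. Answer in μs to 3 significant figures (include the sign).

γ = 1/√(1 − 0.748²) = 1.5067
Δt' = γ(Δt − vΔx/c²) = 1.5067 × (42.2 μs − 0.748×139 m / (2.998×10^8 m/s))
= 1.5067 × (41.853 μs) = 63.1 μs

Δt' ≈ 63.1 μs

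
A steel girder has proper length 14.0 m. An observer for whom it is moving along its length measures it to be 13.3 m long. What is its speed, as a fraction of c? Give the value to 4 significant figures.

β ≈ 0.3122

γ = L₀/L = 14.0/13.3 = 1.05263
β = √(1 − 1/γ²) = 0.3122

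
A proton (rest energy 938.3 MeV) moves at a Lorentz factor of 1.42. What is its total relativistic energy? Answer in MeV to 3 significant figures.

E ≈ 1330 MeV

γ = 1.42 (given)
E = γm₀c² = 1.42 × 938.3 MeV = 1330 MeV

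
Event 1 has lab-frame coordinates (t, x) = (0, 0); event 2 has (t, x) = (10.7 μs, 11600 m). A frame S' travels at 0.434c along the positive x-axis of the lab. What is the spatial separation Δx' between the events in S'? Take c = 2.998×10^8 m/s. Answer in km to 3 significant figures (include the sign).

γ = 1/√(1 − 0.434²) = 1.1100
Δx' = γ(Δx − vΔt) = 1.1100 × (11600 m − 0.434×(2.998×10^8 m/s)×10.7×10^-6 s)
= 1.1100 × (10208 m) = 11.3 km

Δx' ≈ 11.3 km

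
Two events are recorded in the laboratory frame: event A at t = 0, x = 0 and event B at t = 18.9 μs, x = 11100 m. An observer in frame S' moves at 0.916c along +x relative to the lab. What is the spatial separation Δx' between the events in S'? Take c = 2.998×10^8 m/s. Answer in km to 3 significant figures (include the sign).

Δx' ≈ 14.7 km

γ = 1/√(1 − 0.916²) = 2.4927
Δx' = γ(Δx − vΔt) = 2.4927 × (11100 m − 0.916×(2.998×10^8 m/s)×18.9×10^-6 s)
= 2.4927 × (5909.7 m) = 14.7 km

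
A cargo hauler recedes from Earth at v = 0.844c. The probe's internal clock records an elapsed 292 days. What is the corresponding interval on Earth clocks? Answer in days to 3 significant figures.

Δt ≈ 544 days

γ = 1/√(1 − 0.844²) = 1.8645
Time dilation: Δt = γτ₀ = 1.8645 × 292 days = 544 days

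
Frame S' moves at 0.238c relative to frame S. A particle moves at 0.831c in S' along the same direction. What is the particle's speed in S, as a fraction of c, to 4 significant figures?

u ≈ 0.8925c

Relativistic velocity addition: u = (u' + v)/(1 + u'v/c²)
= (0.831 + 0.238)/(1 + 0.831×0.238) = 1.069/1.19778 = 0.8925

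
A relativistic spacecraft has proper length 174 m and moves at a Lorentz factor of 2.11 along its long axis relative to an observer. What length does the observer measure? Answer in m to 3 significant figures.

L ≈ 82.5 m

γ = 2.11 (given)
Length contraction: L = L₀/γ = 174/2.11 = 82.5 m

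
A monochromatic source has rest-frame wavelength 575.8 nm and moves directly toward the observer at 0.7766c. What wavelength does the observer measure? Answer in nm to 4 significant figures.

Relativistic Doppler: λ_obs = λ_src √((1−β)/(1+β))
= 575.8 × √(0.223400/1.77660) = 575.8 × 0.354607 = 204.2 nm

λ_obs ≈ 204.2 nm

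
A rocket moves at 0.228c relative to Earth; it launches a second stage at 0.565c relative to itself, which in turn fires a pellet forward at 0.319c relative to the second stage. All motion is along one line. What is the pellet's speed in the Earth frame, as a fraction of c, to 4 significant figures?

Compose boost 2: (0.565 + 0.228)/(1 + 0.565×0.228) = 0.7930/1.12882 = 0.702503
Compose boost 3: (0.319 + 0.702503)/(1 + 0.319×0.702503) = 1.02150/1.22410 = 0.8345

u ≈ 0.8345c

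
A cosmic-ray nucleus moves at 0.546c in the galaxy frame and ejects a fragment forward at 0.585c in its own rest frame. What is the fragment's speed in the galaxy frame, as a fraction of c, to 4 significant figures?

Compose boost 2: (0.585 + 0.546)/(1 + 0.585×0.546) = 1.131/1.31941 = 0.8572

u ≈ 0.8572c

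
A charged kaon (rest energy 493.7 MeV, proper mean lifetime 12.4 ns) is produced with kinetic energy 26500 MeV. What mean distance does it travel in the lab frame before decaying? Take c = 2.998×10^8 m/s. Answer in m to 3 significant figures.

γ = 1 + K/(m₀c²) = 1 + 26500/493.7 = 54.676
β = √(1 − 1/γ²) = 0.99983
Dilated lifetime: γτ₀ = 54.676 × 12.4 ns = 677.99 ns
d = βc·γτ₀ = 0.99983 × (2.998×10^8 m/s) × 6.7799×10^-7 s = 203 m

d ≈ 203 m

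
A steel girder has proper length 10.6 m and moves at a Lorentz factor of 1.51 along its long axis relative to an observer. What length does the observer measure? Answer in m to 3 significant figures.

γ = 1.51 (given)
Length contraction: L = L₀/γ = 10.6/1.51 = 7.02 m

L ≈ 7.02 m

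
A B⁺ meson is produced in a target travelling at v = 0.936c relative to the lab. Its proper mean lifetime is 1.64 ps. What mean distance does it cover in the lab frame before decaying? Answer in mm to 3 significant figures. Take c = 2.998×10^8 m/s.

d ≈ 1.31 mm

γ = 1/√(1 − 0.936²) = 2.8409
Dilated lifetime: Δt = γτ₀ = 2.8409 × 1.64 ps = 4.6591 ps
d = vΔt = 0.936c × 4.6591 ps = 2.8061×10^8 m/s × 4.6591×10^-12 s = 1.31 mm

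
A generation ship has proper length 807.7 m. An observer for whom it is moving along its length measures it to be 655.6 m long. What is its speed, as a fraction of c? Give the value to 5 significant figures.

γ = L₀/L = 807.7/655.6 = 1.232001
β = √(1 − 1/γ²) = 0.58409

β ≈ 0.58409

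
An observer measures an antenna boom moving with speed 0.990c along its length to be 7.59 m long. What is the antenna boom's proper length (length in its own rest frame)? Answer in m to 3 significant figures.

L₀ ≈ 53.8 m

γ = 1/√(1 − 0.990²) = 7.0888
L₀ = γL = 7.0888 × 7.59 = 53.8 m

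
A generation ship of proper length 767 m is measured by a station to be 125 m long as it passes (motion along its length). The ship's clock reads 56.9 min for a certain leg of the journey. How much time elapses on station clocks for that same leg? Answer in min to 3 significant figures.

Length contraction ⇒ γ = L₀/L = 767/125 = 6.1360
Time dilation: Δt = γτ₀ = 6.1360 × 56.9 min = 349 min

Δt ≈ 349 min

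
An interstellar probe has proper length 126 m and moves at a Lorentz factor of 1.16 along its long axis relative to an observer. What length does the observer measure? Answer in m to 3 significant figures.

γ = 1.16 (given)
Length contraction: L = L₀/γ = 126/1.16 = 109 m

L ≈ 109 m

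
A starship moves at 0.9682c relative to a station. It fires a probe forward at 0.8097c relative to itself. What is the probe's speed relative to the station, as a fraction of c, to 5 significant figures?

u ≈ 0.99661c

Relativistic velocity addition: u = (u' + v)/(1 + u'v/c²)
= (0.8097 + 0.9682)/(1 + 0.8097×0.9682) = 1.7779/1.783952 = 0.99661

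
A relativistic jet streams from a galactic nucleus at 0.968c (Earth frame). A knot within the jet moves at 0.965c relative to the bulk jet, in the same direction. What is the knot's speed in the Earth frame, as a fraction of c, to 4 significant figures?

u ≈ 0.9994c

Relativistic velocity addition: u = (u' + v)/(1 + u'v/c²)
= (0.965 + 0.968)/(1 + 0.965×0.968) = 1.933/1.93412 = 0.9994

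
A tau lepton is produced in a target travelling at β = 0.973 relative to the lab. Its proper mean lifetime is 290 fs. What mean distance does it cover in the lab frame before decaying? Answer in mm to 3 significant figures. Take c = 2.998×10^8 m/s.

d ≈ 0.367 mm

γ = 1/√(1 − 0.973²) = 4.3327
Dilated lifetime: Δt = γτ₀ = 4.3327 × 290 fs = 1256.5 fs
d = vΔt = 0.973c × 1256.5 fs = 2.9171×10^8 m/s × 1.2565×10^-12 s = 0.367 mm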